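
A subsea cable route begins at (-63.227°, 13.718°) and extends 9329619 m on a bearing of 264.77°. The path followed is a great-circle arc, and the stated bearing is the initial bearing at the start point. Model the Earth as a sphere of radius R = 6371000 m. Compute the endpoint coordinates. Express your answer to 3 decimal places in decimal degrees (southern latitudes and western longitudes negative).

latitude -7.796°, longitude -78.195°

Central angle δ = d/R = 1.464388 rad.
Converting: φ₁ = -1.103519 rad, θ = 4.621108 rad.
Destination latitude: φ₂ = arcsin( sin φ₁ cos δ + cos φ₁ sin δ cos θ ) = arcsin(-0.135650) = -7.796°.
Then Δλ = atan2(-0.446044, -0.014901) = -1.604191 rad, from sin θ sin δ cos φ₁ over cos δ − sin φ₁ sin φ₂.
λ₂ = 13.718° + -91.913° = -78.195°.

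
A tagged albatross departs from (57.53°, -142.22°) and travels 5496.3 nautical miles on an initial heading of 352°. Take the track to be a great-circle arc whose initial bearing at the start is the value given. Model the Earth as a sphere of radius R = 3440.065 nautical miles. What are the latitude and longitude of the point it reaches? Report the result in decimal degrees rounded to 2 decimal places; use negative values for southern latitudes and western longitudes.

Central angle δ = d/R = 1.597731 rad.
With φ₁ = 57.53° = 1.004088 rad and θ = 352° = 6.143559 rad:
Destination latitude: φ₂ = arcsin( sin φ₁ cos δ + cos φ₁ sin δ cos θ ) = arcsin(0.508719) = 30.58°.
For the longitude increment, Δλ = atan2( sin θ sin δ cos φ₁, cos δ − sin φ₁ sin φ₂ ) = atan2(-0.074689, -0.456124) = -170.70°.
λ₂ = -142.22° + -170.70° = -312.92°, normalized to (−180°, 180°] → 47.08°.

latitude 30.58°, longitude 47.08°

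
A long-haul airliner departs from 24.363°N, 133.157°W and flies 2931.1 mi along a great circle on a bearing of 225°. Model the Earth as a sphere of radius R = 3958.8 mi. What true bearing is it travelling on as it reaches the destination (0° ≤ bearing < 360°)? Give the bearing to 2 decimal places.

final bearing 220.52°

The arc subtends δ = 2931.1/3958.8 = 0.740401 rad at the centre.
Start latitude φ₁ = 0.425215 rad; initial bearing θ = 3.926991 rad.
sin φ₂ = sin φ₁ cos δ + cos φ₁ sin δ cos θ = (0.412516)(0.738198) + (0.910950)(0.674584)(-0.707107) = -0.130007
φ₂ = asin(-0.130007) = -0.130376 rad = -7.470°.
Then Δλ = atan2(-0.434526, 0.791828) = -0.501893 rad, from sin θ sin δ cos φ₁ over cos δ − sin φ₁ sin φ₂.
λ₂ = -133.157° + -28.756° = -161.913°.
The forward bearing on arrival equals the back-azimuth from the destination plus 180°.
Back-azimuth from P₂ (-7.47°, -161.91°) to P₁ (24.36°, -133.16°), with Δλ' = λ₁ − λ₂ = 28.76°: atan2( sin Δλ' cos φ₁ , cos φ₂ sin φ₁ − sin φ₂ cos φ₁ cos Δλ' ) = 40.52°.
Final bearing = (40.52° + 180°) mod 360° = 220.52°.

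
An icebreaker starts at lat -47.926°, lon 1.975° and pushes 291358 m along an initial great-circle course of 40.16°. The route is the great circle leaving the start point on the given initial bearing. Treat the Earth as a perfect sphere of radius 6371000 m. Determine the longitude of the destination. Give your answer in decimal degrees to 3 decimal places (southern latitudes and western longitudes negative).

longitude 4.403°

δ = 291358/6371000 = 0.045732 rad (2.6202°).
Converting: φ₁ = -0.836466 rad, θ = 0.700924 rad.
Destination latitude: φ₂ = arcsin( sin φ₁ cos δ + cos φ₁ sin δ cos θ ) = arcsin(-0.718092) = -45.897°.
For the longitude increment, Δλ = atan2( sin θ sin δ cos φ₁, cos δ − sin φ₁ sin φ₂ ) = atan2(0.019756, 0.465929) = 2.428°.
Hence λ₂ = 1.975° + 2.428° = 4.403°.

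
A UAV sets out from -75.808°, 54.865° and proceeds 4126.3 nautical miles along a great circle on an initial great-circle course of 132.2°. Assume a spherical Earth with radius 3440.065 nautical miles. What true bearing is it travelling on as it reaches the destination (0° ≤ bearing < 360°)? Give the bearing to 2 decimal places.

final bearing 12.15°

Angular distance δ = d/R = 4126.3 / 3440.065 = 1.199483 rad.
With φ₁ = -75.808° = -1.323099 rad and θ = 132.2° = 2.307325 rad:
Destination latitude: φ₂ = arcsin( sin φ₁ cos δ + cos φ₁ sin δ cos θ ) = arcsin(-0.505229) = -30.347°.
For the longitude increment, Δλ = atan2( sin θ sin δ cos φ₁, cos δ − sin φ₁ sin φ₂ ) = atan2(0.169247, -0.126970) = 126.877°.
λ₂ = 54.865° + 126.877° = 181.742°, normalized to (−180°, 180°] → -178.258°.
The forward bearing on arrival equals the back-azimuth from the destination plus 180°.
Back-azimuth from P₂ (-30.35°, -178.26°) to P₁ (-75.81°, 54.87°), with Δλ' = λ₁ − λ₂ = 233.12°: atan2( sin Δλ' cos φ₁ , cos φ₂ sin φ₁ − sin φ₂ cos φ₁ cos Δλ' ) = 192.15°.
Final bearing = (192.15° + 180°) mod 360° = 12.15°.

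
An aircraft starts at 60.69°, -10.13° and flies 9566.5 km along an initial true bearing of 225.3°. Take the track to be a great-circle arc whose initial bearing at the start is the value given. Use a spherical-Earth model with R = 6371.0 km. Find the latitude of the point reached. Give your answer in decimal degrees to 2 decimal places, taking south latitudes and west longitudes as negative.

Angular distance δ = d/R = 9566.5 / 6371 = 1.501570 rad.
Start latitude φ₁ = 1.059240 rad; initial bearing θ = 3.932227 rad.
Applying the spherical law of cosines for sides, sin φ₂ = sin φ₁ cos δ + cos φ₁ sin δ cos θ = -0.283195, so φ₂ = -16.45°.
For the longitude increment, Δλ = atan2( sin θ sin δ cos φ₁, cos δ − sin φ₁ sin φ₂ ) = atan2(-0.347128, 0.316113) = -47.68°.
λ₂ = -10.13° + -47.68° = -57.81°.

latitude -16.45°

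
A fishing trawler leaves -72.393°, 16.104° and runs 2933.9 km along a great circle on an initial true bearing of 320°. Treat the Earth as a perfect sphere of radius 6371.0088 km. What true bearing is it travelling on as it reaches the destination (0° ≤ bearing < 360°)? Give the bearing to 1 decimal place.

final bearing 342.9°

Central angle δ = d/R = 0.460508 rad.
With φ₁ = -72.393° = -1.263496 rad and θ = 320° = 5.585054 rad:
Applying the spherical law of cosines for sides, sin φ₂ = sin φ₁ cos δ + cos φ₁ sin δ cos θ = -0.750885, so φ₂ = -48.667°.
For the longitude increment, Δλ = atan2( sin θ sin δ cos φ₁, cos δ − sin φ₁ sin φ₂ ) = atan2(-0.086407, 0.180119) = -25.628°.
λ₂ = λ₁ + Δλ = -9.524°.
The forward bearing on arrival equals the back-azimuth from the destination plus 180°.
Back-azimuth from P₂ (-48.7°, -9.5°) to P₁ (-72.4°, 16.1°), with Δλ' = λ₁ − λ₂ = 25.6°: atan2( sin Δλ' cos φ₁ , cos φ₂ sin φ₁ − sin φ₂ cos φ₁ cos Δλ' ) = 162.9°.
Final bearing = (162.9° + 180°) mod 360° = 342.9°.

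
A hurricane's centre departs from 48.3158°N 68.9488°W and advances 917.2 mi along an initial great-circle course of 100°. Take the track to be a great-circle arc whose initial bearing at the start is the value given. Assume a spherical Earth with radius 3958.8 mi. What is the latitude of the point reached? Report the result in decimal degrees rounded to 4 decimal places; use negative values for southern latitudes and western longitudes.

δ = 917.2/3958.8 = 0.231686 rad (13.2747°).
Converting: φ₁ = 0.843270 rad, θ = 1.745329 rad.
sin φ₂ = sin φ₁ cos δ + cos φ₁ sin δ cos θ = (0.746822)(0.973281) + (0.665024)(0.229619)(-0.173648) = 0.700350
φ₂ = asin(0.700350) = 0.775888 rad = 44.4551°.
Then Δλ = atan2(0.150382, 0.450244) = 0.322353 rad, from sin θ sin δ cos φ₁ over cos δ − sin φ₁ sin φ₂.
Hence λ₂ = -68.9488° + 18.4694° = -50.4794°.

latitude 44.4551°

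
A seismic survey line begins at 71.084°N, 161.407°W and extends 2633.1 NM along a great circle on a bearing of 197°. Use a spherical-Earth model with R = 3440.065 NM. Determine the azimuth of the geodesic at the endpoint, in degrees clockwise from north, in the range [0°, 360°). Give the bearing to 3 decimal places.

The arc subtends δ = 2633.1/3440.065 = 0.765422 rad at the centre.
Converting: φ₁ = 1.240650 rad, θ = 3.438299 rad.
Destination latitude: φ₂ = arcsin( sin φ₁ cos δ + cos φ₁ sin δ cos θ ) = arcsin(0.467356) = 27.863°.
Then Δλ = atan2(-0.065669, 0.278974) = -0.231184 rad, from sin θ sin δ cos φ₁ over cos δ − sin φ₁ sin φ₂.
λ₂ = λ₁ + Δλ = -174.653°.
The forward bearing on arrival equals the back-azimuth from the destination plus 180°.
Back-azimuth from P₂ (27.863°, -174.653°) to P₁ (71.084°, -161.407°), with Δλ' = λ₁ − λ₂ = 13.246°: atan2( sin Δλ' cos φ₁ , cos φ₂ sin φ₁ − sin φ₂ cos φ₁ cos Δλ' ) = 6.155°.
Final bearing = (6.155° + 180°) mod 360° = 186.155°.

final bearing 186.155°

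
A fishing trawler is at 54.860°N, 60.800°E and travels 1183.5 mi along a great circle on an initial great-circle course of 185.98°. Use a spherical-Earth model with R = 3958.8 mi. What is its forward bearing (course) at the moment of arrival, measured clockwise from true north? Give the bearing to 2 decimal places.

δ = 1183.5/3958.8 = 0.298954 rad (17.1288°).
Start latitude φ₁ = 0.957488 rad; initial bearing θ = 3.245963 rad.
Applying the spherical law of cosines for sides, sin φ₂ = sin φ₁ cos δ + cos φ₁ sin δ cos θ = 0.612880, so φ₂ = 37.798°.
For the longitude increment, Δλ = atan2( sin θ sin δ cos φ₁, cos δ − sin φ₁ sin φ₂ ) = atan2(-0.017661, 0.454464) = -2.225°.
Hence λ₂ = 60.800° + -2.225° = 58.575°.
The forward bearing on arrival equals the back-azimuth from the destination plus 180°.
Back-azimuth from P₂ (37.80°, 58.57°) to P₁ (54.86°, 60.80°), with Δλ' = λ₁ − λ₂ = 2.23°: atan2( sin Δλ' cos φ₁ , cos φ₂ sin φ₁ − sin φ₂ cos φ₁ cos Δλ' ) = 4.35°.
Final bearing = (4.35° + 180°) mod 360° = 184.35°.

final bearing 184.35°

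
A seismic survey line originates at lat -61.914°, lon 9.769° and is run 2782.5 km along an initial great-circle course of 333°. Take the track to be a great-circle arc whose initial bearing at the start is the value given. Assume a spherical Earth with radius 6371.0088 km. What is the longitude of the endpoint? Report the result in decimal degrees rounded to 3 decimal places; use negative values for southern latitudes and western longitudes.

longitude -4.427°

Central angle δ = d/R = 0.436744 rad.
Start latitude φ₁ = -1.080603 rad; initial bearing θ = 5.811946 rad.
Applying the spherical law of cosines for sides, sin φ₂ = sin φ₁ cos δ + cos φ₁ sin δ cos θ = -0.621992, so φ₂ = -38.462°.
For the longitude increment, Δλ = atan2( sin θ sin δ cos φ₁, cos δ − sin φ₁ sin φ₂ ) = atan2(-0.090409, 0.357387) = -14.196°.
λ₂ = λ₁ + Δλ = -4.427°.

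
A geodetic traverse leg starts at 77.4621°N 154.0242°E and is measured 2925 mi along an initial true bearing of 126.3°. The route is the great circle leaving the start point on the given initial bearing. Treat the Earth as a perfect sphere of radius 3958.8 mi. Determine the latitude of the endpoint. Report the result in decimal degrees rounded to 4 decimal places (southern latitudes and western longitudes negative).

latitude 39.4243°

Central angle δ = d/R = 0.738860 rad.
Start latitude φ₁ = 1.351969 rad; initial bearing θ = 2.204351 rad.
sin φ₂ = sin φ₁ cos δ + cos φ₁ sin δ cos θ = (0.976153)(0.739237) + (0.217085)(0.673446)(-0.592013) = 0.635058
φ₂ = asin(0.635058) = 0.688084 rad = 39.4243°.
Then Δλ = atan2(0.117823, 0.119323) = 0.779073 rad, from sin θ sin δ cos φ₁ over cos δ − sin φ₁ sin φ₂.
λ₂ = 154.0242° + 44.6376° = 198.6618°, normalized to (−180°, 180°] → -161.3382°.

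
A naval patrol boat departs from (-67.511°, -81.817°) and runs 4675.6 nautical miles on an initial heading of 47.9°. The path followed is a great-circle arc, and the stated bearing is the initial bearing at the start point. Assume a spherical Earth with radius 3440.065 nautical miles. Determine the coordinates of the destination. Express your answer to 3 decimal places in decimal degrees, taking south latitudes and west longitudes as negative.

latitude 3.247°, longitude -35.216°

The arc subtends δ = 4675.6/3440.065 = 1.359160 rad at the centre.
Start latitude φ₁ = -1.178289 rad; initial bearing θ = 0.836013 rad.
Applying the spherical law of cosines for sides, sin φ₂ = sin φ₁ cos δ + cos φ₁ sin δ cos θ = 0.056635, so φ₂ = 3.247°.
For the longitude increment, Δλ = atan2( sin θ sin δ cos φ₁, cos δ − sin φ₁ sin φ₂ ) = atan2(0.277478, 0.262388) = 46.601°.
λ₂ = -81.817° + 46.601° = -35.216°.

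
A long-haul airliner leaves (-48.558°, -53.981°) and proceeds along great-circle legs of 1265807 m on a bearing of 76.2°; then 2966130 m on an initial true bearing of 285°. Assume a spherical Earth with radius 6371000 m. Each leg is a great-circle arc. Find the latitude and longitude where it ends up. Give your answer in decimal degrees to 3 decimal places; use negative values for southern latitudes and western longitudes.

Apply the spherical direct solution leg by leg, carrying full precision between legs.
Leg 1: from (-48.558°, -53.981°), δ = 1265807/6371000 = 0.198683 rad, θ = 76.2° → φ = -44.726°, λ = -38.329°.
Leg 2: from (-44.726°, -38.329°), δ = 2966130/6371000 = 0.465567 rad, θ = 285° → φ = -33.111°, λ = -69.507°.

latitude -33.111°, longitude -69.507°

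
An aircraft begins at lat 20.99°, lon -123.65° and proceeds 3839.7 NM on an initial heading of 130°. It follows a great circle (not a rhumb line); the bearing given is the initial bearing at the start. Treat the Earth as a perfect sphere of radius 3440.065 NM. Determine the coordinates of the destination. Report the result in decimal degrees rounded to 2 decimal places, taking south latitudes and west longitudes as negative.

The arc subtends δ = 3839.7/3440.065 = 1.116171 rad at the centre.
Start latitude φ₁ = 0.366345 rad; initial bearing θ = 2.268928 rad.
Destination latitude: φ₂ = arcsin( sin φ₁ cos δ + cos φ₁ sin δ cos θ ) = arcsin(-0.381879) = -22.45°.
Then Δλ = atan2(0.642565, 0.575917) = 0.840041 rad, from sin θ sin δ cos φ₁ over cos δ − sin φ₁ sin φ₂.
λ₂ = λ₁ + Δλ = -75.52°.

latitude -22.45°, longitude -75.52°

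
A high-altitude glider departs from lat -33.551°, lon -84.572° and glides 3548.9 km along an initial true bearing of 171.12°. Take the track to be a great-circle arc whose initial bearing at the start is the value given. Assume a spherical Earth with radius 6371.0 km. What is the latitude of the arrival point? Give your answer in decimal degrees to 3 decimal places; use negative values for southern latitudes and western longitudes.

The arc subtends δ = 3548.9/6371 = 0.557040 rad at the centre.
With φ₁ = -33.551° = -0.585575 rad and θ = 171.12° = 2.986607 rad:
Applying the spherical law of cosines for sides, sin φ₂ = sin φ₁ cos δ + cos φ₁ sin δ cos θ = -0.904441, so φ₂ = -64.748°.
Then Δλ = atan2(0.068013, 0.348958) = 0.192489 rad, from sin θ sin δ cos φ₁ over cos δ − sin φ₁ sin φ₂.
λ₂ = -84.572° + 11.029° = -73.543°.

latitude -64.748°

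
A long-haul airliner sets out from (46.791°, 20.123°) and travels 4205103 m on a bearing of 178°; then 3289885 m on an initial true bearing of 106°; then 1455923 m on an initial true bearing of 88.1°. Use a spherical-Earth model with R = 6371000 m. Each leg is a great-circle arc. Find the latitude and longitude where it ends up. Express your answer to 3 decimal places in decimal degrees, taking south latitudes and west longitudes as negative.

Apply the spherical direct solution leg by leg, carrying full precision between legs.
Leg 1: from (46.791°, 20.123°), δ = 4205103/6371000 = 0.660038 rad, θ = 178° → φ = 8.988°, λ = 21.364°.
Leg 2: from (8.988°, 21.364°), δ = 3289885/6371000 = 0.516384 rad, θ = 106° → φ = 0.083°, λ = 49.699°.
Leg 3: from (0.083°, 49.699°), δ = 1455923/6371000 = 0.228523 rad, θ = 88.1° → φ = 0.511°, λ = 62.785°.

latitude 0.511°, longitude 62.785°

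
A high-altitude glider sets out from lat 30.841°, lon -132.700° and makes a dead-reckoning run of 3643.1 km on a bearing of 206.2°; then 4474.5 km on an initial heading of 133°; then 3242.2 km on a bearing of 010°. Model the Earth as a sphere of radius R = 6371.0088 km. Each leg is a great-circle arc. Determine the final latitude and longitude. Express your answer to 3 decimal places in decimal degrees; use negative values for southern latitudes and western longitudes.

latitude 3.327°, longitude -110.115°

Apply the spherical direct solution leg by leg, carrying full precision between legs.
Leg 1: from (30.841°, -132.700°), δ = 3643.1/6371.0088 = 0.571825 rad, θ = 206.2° → φ = 0.813°, λ = -146.525°.
Leg 2: from (0.813°, -146.525°), δ = 4474.5/6371.0088 = 0.702322 rad, θ = 133° → φ = -25.448°, λ = -114.977°.
Leg 3: from (-25.448°, -114.977°), δ = 3242.2/6371.0088 = 0.508899 rad, θ = 10° → φ = 3.327°, λ = -110.115°.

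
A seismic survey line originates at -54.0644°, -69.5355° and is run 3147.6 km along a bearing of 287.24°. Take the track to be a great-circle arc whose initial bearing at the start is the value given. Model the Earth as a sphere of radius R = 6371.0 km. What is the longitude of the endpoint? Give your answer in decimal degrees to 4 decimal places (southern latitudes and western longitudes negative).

δ = 3147.6/6371 = 0.494051 rad (28.3070°).
With φ₁ = -54.0644° = -0.943602 rad and θ = 287.24° = 5.013284 rad:
Applying the spherical law of cosines for sides, sin φ₂ = sin φ₁ cos δ + cos φ₁ sin δ cos θ = -0.630376, so φ₂ = -39.0778°.
Then Δλ = atan2(-0.265791, 0.370018) = -0.622915 rad, from sin θ sin δ cos φ₁ over cos δ − sin φ₁ sin φ₂.
λ₂ = -69.5355° + -35.6904° = -105.2259°.

longitude -105.2259°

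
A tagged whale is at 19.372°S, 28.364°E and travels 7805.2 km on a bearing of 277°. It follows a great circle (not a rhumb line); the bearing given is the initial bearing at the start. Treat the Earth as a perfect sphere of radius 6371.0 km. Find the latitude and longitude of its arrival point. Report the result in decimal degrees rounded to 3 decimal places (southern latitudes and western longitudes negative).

latitude -0.242°, longitude -40.678°

Angular distance δ = d/R = 7805.2 / 6371 = 1.225114 rad.
With φ₁ = -19.372° = -0.338105 rad and θ = 277° = 4.834562 rad:
Destination latitude: φ₂ = arcsin( sin φ₁ cos δ + cos φ₁ sin δ cos θ ) = arcsin(-0.004224) = -0.242°.
Δλ = atan2( sin θ sin δ cos φ₁ , cos δ − sin φ₁ sin φ₂ ) = atan2(-0.880963, 0.337438) = -1.205002 rad = -69.042°.
Hence λ₂ = 28.364° + -69.042° = -40.678°.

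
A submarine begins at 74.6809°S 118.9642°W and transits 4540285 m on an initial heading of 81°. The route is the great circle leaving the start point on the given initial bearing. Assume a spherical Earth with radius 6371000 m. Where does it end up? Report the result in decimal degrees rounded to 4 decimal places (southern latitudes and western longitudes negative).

Angular distance δ = d/R = 4540285 / 6371000 = 0.712649 rad.
Converting: φ₁ = -1.303428 rad, θ = 1.413717 rad.
sin φ₂ = sin φ₁ cos δ + cos φ₁ sin δ cos θ = (-0.964469)(0.756633) + (0.264195)(0.653840)(0.156434) = -0.702726
φ₂ = asin(-0.702726) = -0.779222 rad = -44.6462°.
For the longitude increment, Δλ = atan2( sin θ sin δ cos φ₁, cos δ − sin φ₁ sin φ₂ ) = atan2(0.170614, 0.078875) = 65.1890°.
λ₂ = -118.9642° + 65.1890° = -53.7752°.

latitude -44.6462°, longitude -53.7752°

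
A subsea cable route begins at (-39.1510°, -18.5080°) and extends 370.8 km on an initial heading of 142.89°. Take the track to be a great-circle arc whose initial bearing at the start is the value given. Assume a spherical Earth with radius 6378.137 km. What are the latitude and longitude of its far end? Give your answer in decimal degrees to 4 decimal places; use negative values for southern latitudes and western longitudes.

The arc subtends δ = 370.8/6378.137 = 0.058136 rad at the centre.
Converting: φ₁ = -0.683314 rad, θ = 2.493901 rad.
sin φ₂ = sin φ₁ cos δ + cos φ₁ sin δ cos θ = (-0.631366)(0.998311) + (0.775485)(0.058103)(-0.797479) = -0.666233
φ₂ = asin(-0.666233) = -0.729146 rad = -41.7770°.
For the longitude increment, Δλ = atan2( sin θ sin δ cos φ₁, cos δ − sin φ₁ sin φ₂ ) = atan2(0.027186, 0.577674) = 2.6944°.
λ₂ = λ₁ + Δλ = -15.8136°.

latitude -41.7770°, longitude -15.8136°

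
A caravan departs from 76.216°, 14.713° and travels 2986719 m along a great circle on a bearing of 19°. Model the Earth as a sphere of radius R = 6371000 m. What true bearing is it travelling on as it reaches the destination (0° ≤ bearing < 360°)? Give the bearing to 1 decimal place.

Angular distance δ = d/R = 2986719 / 6371000 = 0.468799 rad.
With φ₁ = 76.216° = 1.330220 rad and θ = 19° = 0.331613 rad:
Applying the spherical law of cosines for sides, sin φ₂ = sin φ₁ cos δ + cos φ₁ sin δ cos θ = 0.968205, so φ₂ = 75.513°.
For the longitude increment, Δλ = atan2( sin θ sin δ cos φ₁, cos δ − sin φ₁ sin φ₂ ) = atan2(0.035048, -0.048210) = 143.984°.
λ₂ = λ₁ + Δλ = 158.697°.
The forward bearing on arrival equals the back-azimuth from the destination plus 180°.
Back-azimuth from P₂ (75.5°, 158.7°) to P₁ (76.2°, 14.7°), with Δλ' = λ₁ − λ₂ = -144.0°: atan2( sin Δλ' cos φ₁ , cos φ₂ sin φ₁ − sin φ₂ cos φ₁ cos Δλ' ) = 341.9°.
Final bearing = (341.9° + 180°) mod 360° = 161.9°.

final bearing 161.9°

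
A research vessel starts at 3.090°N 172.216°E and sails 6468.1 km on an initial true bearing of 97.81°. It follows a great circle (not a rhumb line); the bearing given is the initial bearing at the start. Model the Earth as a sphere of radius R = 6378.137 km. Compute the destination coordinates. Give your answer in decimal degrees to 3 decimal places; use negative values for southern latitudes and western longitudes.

The arc subtends δ = 6468.1/6378.137 = 1.014105 rad at the centre.
Converting: φ₁ = 0.053931 rad, θ = 1.707107 rad.
Destination latitude: φ₂ = arcsin( sin φ₁ cos δ + cos φ₁ sin δ cos θ ) = arcsin(-0.086721) = -4.975°.
Δλ = atan2( sin θ sin δ cos φ₁ , cos δ − sin φ₁ sin φ₂ ) = atan2(0.839910, 0.533055) = 1.005283 rad = 57.598°.
λ₂ = 172.216° + 57.598° = 229.814°, normalized to (−180°, 180°] → -130.186°.

latitude -4.975°, longitude -130.186°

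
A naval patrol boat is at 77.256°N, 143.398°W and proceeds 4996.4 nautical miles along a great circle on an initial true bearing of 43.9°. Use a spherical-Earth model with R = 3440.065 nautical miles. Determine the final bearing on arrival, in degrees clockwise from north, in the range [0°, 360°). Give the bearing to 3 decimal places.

Central angle δ = d/R = 1.452414 rad.
Start latitude φ₁ = 1.348372 rad; initial bearing θ = 0.766200 rad.
sin φ₂ = sin φ₁ cos δ + cos φ₁ sin δ cos θ = (0.975365)(0.118106) + (0.220595)(0.993001)(0.720551) = 0.273034
φ₂ = asin(0.273034) = 0.276545 rad = 15.845°.
Then Δλ = atan2(0.151891, -0.148202) = 2.343904 rad, from sin θ sin δ cos φ₁ over cos δ − sin φ₁ sin φ₂.
Hence λ₂ = -143.398° + 134.296° = -9.102°.
The forward bearing on arrival equals the back-azimuth from the destination plus 180°.
Back-azimuth from P₂ (15.845°, -9.102°) to P₁ (77.256°, -143.398°), with Δλ' = λ₁ − λ₂ = -134.296°: atan2( sin Δλ' cos φ₁ , cos φ₂ sin φ₁ − sin φ₂ cos φ₁ cos Δλ' ) = 350.851°.
Final bearing = (350.851° + 180°) mod 360° = 170.851°.

final bearing 170.851°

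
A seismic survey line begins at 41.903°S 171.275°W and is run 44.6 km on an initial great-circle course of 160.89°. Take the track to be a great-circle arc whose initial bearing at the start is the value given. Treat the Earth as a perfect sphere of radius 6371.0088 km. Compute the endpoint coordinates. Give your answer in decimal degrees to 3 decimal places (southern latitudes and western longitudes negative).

Angular distance δ = d/R = 44.6 / 6371.0088 = 0.007000 rad.
With φ₁ = -41.903° = -0.731345 rad and θ = 160.89° = 2.808060 rad:
Destination latitude: φ₂ = arcsin( sin φ₁ cos δ + cos φ₁ sin δ cos θ ) = arcsin(-0.672778) = -42.282°.
Then Δλ = atan2(0.001706, 0.550646) = 0.003098 rad, from sin θ sin δ cos φ₁ over cos δ − sin φ₁ sin φ₂.
Hence λ₂ = -171.275° + 0.177° = -171.098°.

latitude -42.282°, longitude -171.098°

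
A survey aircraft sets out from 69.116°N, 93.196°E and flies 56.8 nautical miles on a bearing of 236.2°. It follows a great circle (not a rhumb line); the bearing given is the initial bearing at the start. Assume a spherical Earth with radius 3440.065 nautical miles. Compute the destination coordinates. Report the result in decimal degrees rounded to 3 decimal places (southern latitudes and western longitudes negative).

Central angle δ = d/R = 0.016511 rad.
Converting: φ₁ = 1.206302 rad, θ = 4.122468 rad.
Applying the spherical law of cosines for sides, sin φ₂ = sin φ₁ cos δ + cos φ₁ sin δ cos θ = 0.930903, so φ₂ = 68.576°.
Then Δλ = atan2(-0.004891, 0.130118) = -0.037570 rad, from sin θ sin δ cos φ₁ over cos δ − sin φ₁ sin φ₂.
λ₂ = λ₁ + Δλ = 91.043°.

latitude 68.576°, longitude 91.043°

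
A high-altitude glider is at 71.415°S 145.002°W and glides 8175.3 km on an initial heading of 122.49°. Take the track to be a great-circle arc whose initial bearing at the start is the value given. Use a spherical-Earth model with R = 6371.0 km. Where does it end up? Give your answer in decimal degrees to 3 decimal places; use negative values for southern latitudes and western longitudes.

latitude -25.659°, longitude -28.812°

The arc subtends δ = 8175.3/6371 = 1.283205 rad at the centre.
With φ₁ = -71.415° = -1.246427 rad and θ = 122.49° = 2.137854 rad:
sin φ₂ = sin φ₁ cos δ + cos φ₁ sin δ cos θ = (-0.947852)(0.283643) + (0.318711)(0.958930)(-0.537152) = -0.433017
φ₂ = asin(-0.433017) = -0.447837 rad = -25.659°.
Then Δλ = atan2(0.257787, -0.126793) = 2.027903 rad, from sin θ sin δ cos φ₁ over cos δ − sin φ₁ sin φ₂.
Hence λ₂ = -145.002° + 116.190° = -28.812°.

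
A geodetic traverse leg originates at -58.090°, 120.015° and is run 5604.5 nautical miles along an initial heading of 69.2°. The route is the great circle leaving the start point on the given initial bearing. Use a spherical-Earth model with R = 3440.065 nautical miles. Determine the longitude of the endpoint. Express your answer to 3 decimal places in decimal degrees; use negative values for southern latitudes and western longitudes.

Angular distance δ = d/R = 5604.5 / 3440.065 = 1.629184 rad.
Start latitude φ₁ = -1.013862 rad; initial bearing θ = 1.207768 rad.
Destination latitude: φ₂ = arcsin( sin φ₁ cos δ + cos φ₁ sin δ cos θ ) = arcsin(0.236921) = 13.705°.
For the longitude increment, Δλ = atan2( sin θ sin δ cos φ₁, cos δ − sin φ₁ sin φ₂ ) = atan2(0.493294, 0.142763) = 73.859°.
λ₂ = 120.015° + 73.859° = 193.874°, normalized to (−180°, 180°] → -166.126°.

longitude -166.126°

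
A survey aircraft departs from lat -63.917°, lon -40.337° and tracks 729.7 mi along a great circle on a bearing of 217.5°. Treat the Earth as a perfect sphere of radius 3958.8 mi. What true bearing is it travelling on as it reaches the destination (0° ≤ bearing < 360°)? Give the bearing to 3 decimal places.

final bearing 236.332°

The arc subtends δ = 729.7/3958.8 = 0.184324 rad at the centre.
With φ₁ = -63.917° = -1.115562 rad and θ = 217.5° = 3.796091 rad:
sin φ₂ = sin φ₁ cos δ + cos φ₁ sin δ cos θ = (-0.898158)(0.983060) + (0.439673)(0.183282)(-0.793353) = -0.946875
φ₂ = asin(-0.946875) = -1.243376 rad = -71.240°.
Δλ = atan2( sin θ sin δ cos φ₁ , cos δ − sin φ₁ sin φ₂ ) = atan2(-0.049056, 0.132617) = -0.354301 rad = -20.300°.
λ₂ = λ₁ + Δλ = -60.637°.
The forward bearing on arrival equals the back-azimuth from the destination plus 180°.
Back-azimuth from P₂ (-71.240°, -60.637°) to P₁ (-63.917°, -40.337°), with Δλ' = λ₁ − λ₂ = 20.300°: atan2( sin Δλ' cos φ₁ , cos φ₂ sin φ₁ − sin φ₂ cos φ₁ cos Δλ' ) = 56.332°.
Final bearing = (56.332° + 180°) mod 360° = 236.332°.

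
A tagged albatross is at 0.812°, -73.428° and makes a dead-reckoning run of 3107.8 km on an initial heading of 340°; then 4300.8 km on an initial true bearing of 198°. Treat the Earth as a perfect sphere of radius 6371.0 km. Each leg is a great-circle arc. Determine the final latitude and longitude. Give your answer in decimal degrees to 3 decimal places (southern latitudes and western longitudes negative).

Apply the spherical direct solution leg by leg, carrying full precision between legs.
Leg 1: from (0.812°, -73.428°), δ = 3107.8/6371 = 0.487804 rad, θ = 340° → φ = 26.930°, λ = -83.786°.
Leg 2: from (26.930°, -83.786°), δ = 4300.8/6371 = 0.675059 rad, θ = 198° → φ = -10.157°, λ = -95.100°.

latitude -10.157°, longitude -95.100°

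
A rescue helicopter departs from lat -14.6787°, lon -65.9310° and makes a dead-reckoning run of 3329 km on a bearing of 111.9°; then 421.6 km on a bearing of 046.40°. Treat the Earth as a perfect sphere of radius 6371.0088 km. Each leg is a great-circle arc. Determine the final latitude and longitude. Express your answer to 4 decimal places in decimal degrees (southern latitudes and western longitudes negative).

latitude -20.9148°, longitude -32.6511°

Apply the spherical direct solution leg by leg, carrying full precision between legs.
Leg 1: from (-14.6787°, -65.9310°), δ = 3329/6371.0088 = 0.522523 rad, θ = 111.9° → φ = -23.5567°, λ = -35.5897°.
Leg 2: from (-23.5567°, -35.5897°), δ = 421.6/6371.0088 = 0.066175 rad, θ = 46.4° → φ = -20.9148°, λ = -32.6511°.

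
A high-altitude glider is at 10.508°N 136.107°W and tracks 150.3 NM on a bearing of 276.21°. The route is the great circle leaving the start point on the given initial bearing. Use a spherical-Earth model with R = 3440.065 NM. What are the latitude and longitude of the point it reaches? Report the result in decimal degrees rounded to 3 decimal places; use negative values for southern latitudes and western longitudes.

Angular distance δ = d/R = 150.3 / 3440.065 = 0.043691 rad.
Start latitude φ₁ = 0.183399 rad; initial bearing θ = 4.820774 rad.
sin φ₂ = sin φ₁ cos δ + cos φ₁ sin δ cos θ = (0.182373)(0.999046) + (0.983229)(0.043677)(0.108173) = 0.186844
φ₂ = asin(0.186844) = 0.187949 rad = 10.769°.
Then Δλ = atan2(-0.042693, 0.964970) = -0.044214 rad, from sin θ sin δ cos φ₁ over cos δ − sin φ₁ sin φ₂.
Hence λ₂ = -136.107° + -2.533° = -138.640°.

latitude 10.769°, longitude -138.640°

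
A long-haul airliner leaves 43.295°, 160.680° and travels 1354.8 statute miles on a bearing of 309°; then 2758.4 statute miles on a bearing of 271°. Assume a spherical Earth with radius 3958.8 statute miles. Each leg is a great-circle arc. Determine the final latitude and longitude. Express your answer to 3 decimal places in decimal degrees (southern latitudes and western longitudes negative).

Apply the spherical direct solution leg by leg, carrying full precision between legs.
Leg 1: from (43.295°, 160.680°), δ = 1354.8/3958.8 = 0.342225 rad, θ = 309° → φ = 53.101°, λ = 134.935°.
Leg 2: from (53.101°, 134.935°), δ = 2758.4/3958.8 = 0.696777 rad, θ = 271° → φ = 38.318°, λ = 80.067°.

latitude 38.318°, longitude 80.067°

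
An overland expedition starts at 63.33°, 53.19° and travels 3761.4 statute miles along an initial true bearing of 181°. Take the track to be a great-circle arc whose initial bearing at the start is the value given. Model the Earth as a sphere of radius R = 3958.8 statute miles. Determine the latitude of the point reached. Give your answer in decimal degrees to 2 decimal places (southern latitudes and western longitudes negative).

δ = 3761.4/3958.8 = 0.950136 rad (54.4388°).
Start latitude φ₁ = 1.105317 rad; initial bearing θ = 3.159046 rad.
Applying the spherical law of cosines for sides, sin φ₂ = sin φ₁ cos δ + cos φ₁ sin δ cos θ = 0.154614, so φ₂ = 8.89°.
For the longitude increment, Δλ = atan2( sin θ sin δ cos φ₁, cos δ − sin φ₁ sin φ₂ ) = atan2(-0.006373, 0.443408) = -0.82°.
Hence λ₂ = 53.19° + -0.82° = 52.37°.

latitude 8.89°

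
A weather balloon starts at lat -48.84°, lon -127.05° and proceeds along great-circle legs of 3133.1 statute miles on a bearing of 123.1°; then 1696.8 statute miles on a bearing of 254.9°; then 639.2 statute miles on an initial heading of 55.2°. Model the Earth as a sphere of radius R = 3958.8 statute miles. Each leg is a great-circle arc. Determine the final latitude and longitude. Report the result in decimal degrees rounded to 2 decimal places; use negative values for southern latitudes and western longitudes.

Apply the spherical direct solution leg by leg, carrying full precision between legs.
Leg 1: from (-48.84°, -127.05°), δ = 3133.1/3958.8 = 0.791427 rad, θ = 123.1° → φ = -51.70°, λ = -52.98°.
Leg 2: from (-51.70°, -52.98°), δ = 1696.8/3958.8 = 0.428615 rad, θ = 254.9° → φ = -51.35°, λ = -92.95°.
Leg 3: from (-51.35°, -92.95°), δ = 639.2/3958.8 = 0.161463 rad, θ = 55.2° → φ = -45.52°, λ = -82.09°.

latitude -45.52°, longitude -82.09°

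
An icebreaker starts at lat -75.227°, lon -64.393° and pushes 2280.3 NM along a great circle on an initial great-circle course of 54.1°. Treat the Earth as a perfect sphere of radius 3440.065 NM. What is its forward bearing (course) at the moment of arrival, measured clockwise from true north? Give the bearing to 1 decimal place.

δ = 2280.3/3440.065 = 0.662865 rad (37.9794°).
With φ₁ = -75.227° = -1.312959 rad and θ = 54.1° = 0.944223 rad:
Destination latitude: φ₂ = arcsin( sin φ₁ cos δ + cos φ₁ sin δ cos θ ) = arcsin(-0.670165) = -42.080°.
For the longitude increment, Δλ = atan2( sin θ sin δ cos φ₁, cos δ − sin φ₁ sin φ₂ ) = atan2(0.127108, 0.140220) = 42.192°.
λ₂ = -64.393° + 42.192° = -22.201°.
The forward bearing on arrival equals the back-azimuth from the destination plus 180°.
Back-azimuth from P₂ (-42.1°, -22.2°) to P₁ (-75.2°, -64.4°), with Δλ' = λ₁ − λ₂ = -42.2°: atan2( sin Δλ' cos φ₁ , cos φ₂ sin φ₁ − sin φ₂ cos φ₁ cos Δλ' ) = 196.2°.
Final bearing = (196.2° + 180°) mod 360° = 16.2°.

final bearing 16.2°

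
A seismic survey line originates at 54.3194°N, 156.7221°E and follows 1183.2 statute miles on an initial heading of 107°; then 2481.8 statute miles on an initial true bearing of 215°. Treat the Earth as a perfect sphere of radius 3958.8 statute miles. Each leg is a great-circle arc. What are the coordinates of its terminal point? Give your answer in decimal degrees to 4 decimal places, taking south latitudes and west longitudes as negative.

Apply the spherical direct solution leg by leg, carrying full precision between legs.
Leg 1: from (54.3194°, 156.7221°), δ = 1183.2/3958.8 = 0.298878 rad, θ = 107° → φ = 46.5569°, λ = -179.1048°.
Leg 2: from (46.5569°, -179.1048°), δ = 2481.8/3958.8 = 0.626907 rad, θ = 215° → φ = 14.9249°, λ = 160.5160°.

latitude 14.9249°, longitude 160.5160°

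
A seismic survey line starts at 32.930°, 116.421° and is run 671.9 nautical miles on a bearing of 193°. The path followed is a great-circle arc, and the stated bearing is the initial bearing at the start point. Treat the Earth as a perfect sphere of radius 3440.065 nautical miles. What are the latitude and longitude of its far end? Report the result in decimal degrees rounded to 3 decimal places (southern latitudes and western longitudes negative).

The arc subtends δ = 671.9/3440.065 = 0.195316 rad at the centre.
With φ₁ = 32.930° = 0.574737 rad and θ = 193° = 3.368485 rad:
sin φ₂ = sin φ₁ cos δ + cos φ₁ sin δ cos θ = (0.543614)(0.980986) + (0.839335)(0.194077)(-0.974370) = 0.374558
φ₂ = asin(0.374558) = 0.383920 rad = 21.997°.
For the longitude increment, Δλ = atan2( sin θ sin δ cos φ₁, cos δ − sin φ₁ sin φ₂ ) = atan2(-0.036643, 0.777372) = -2.699°.
Hence λ₂ = 116.421° + -2.699° = 113.722°.

latitude 21.997°, longitude 113.722°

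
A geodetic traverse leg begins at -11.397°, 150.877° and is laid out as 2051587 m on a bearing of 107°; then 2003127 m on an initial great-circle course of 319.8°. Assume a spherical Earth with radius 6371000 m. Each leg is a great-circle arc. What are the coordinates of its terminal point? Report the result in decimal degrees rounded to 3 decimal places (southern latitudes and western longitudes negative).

latitude -2.157°, longitude 157.721°

Apply the spherical direct solution leg by leg, carrying full precision between legs.
Leg 1: from (-11.397°, 150.877°), δ = 2051587/6371000 = 0.322020 rad, θ = 107° → φ = -16.150°, λ = 169.243°.
Leg 2: from (-16.150°, 169.243°), δ = 2003127/6371000 = 0.314413 rad, θ = 319.8° → φ = -2.157°, λ = 157.721°.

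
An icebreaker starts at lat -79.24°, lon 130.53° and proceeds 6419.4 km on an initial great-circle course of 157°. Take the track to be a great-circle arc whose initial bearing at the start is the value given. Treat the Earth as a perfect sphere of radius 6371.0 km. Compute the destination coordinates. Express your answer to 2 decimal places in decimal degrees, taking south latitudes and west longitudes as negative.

Angular distance δ = d/R = 6419.4 / 6371 = 1.007597 rad.
Start latitude φ₁ = -1.382999 rad; initial bearing θ = 2.740167 rad.
Applying the spherical law of cosines for sides, sin φ₂ = sin φ₁ cos δ + cos φ₁ sin δ cos θ = -0.669819, so φ₂ = -42.05°.
Then Δλ = atan2(0.061681, -0.124148) = 2.680479 rad, from sin θ sin δ cos φ₁ over cos δ − sin φ₁ sin φ₂.
λ₂ = 130.53° + 153.58° = 284.11°, normalized to (−180°, 180°] → -75.89°.

latitude -42.05°, longitude -75.89°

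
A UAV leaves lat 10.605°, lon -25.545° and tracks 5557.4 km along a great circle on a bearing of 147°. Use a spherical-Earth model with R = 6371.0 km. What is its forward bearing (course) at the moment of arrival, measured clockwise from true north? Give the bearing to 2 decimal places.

Angular distance δ = d/R = 5557.4 / 6371 = 0.872296 rad.
With φ₁ = 10.605° = 0.185092 rad and θ = 147° = 2.565634 rad:
Applying the spherical law of cosines for sides, sin φ₂ = sin φ₁ cos δ + cos φ₁ sin δ cos θ = -0.512941, so φ₂ = -30.860°.
For the longitude increment, Δλ = atan2( sin θ sin δ cos φ₁, cos δ − sin φ₁ sin φ₂ ) = atan2(0.409965, 0.737470) = 29.070°.
λ₂ = -25.545° + 29.070° = 3.525°.
The forward bearing on arrival equals the back-azimuth from the destination plus 180°.
Back-azimuth from P₂ (-30.86°, 3.52°) to P₁ (10.61°, -25.55°), with Δλ' = λ₁ − λ₂ = -29.07°: atan2( sin Δλ' cos φ₁ , cos φ₂ sin φ₁ − sin φ₂ cos φ₁ cos Δλ' ) = 321.42°.
Final bearing = (321.42° + 180°) mod 360° = 141.42°.

final bearing 141.42°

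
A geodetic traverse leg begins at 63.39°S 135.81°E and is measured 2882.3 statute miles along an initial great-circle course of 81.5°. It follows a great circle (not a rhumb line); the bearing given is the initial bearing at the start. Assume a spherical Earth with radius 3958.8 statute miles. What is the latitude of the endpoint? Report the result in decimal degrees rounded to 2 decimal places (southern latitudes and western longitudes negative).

δ = 2882.3/3958.8 = 0.728074 rad (41.7156°).
With φ₁ = -63.39° = -1.106364 rad and θ = 81.5° = 1.422443 rad:
Applying the spherical law of cosines for sides, sin φ₂ = sin φ₁ cos δ + cos φ₁ sin δ cos θ = -0.623334, so φ₂ = -38.56°.
For the longitude increment, Δλ = atan2( sin θ sin δ cos φ₁, cos δ − sin φ₁ sin φ₂ ) = atan2(0.294784, 0.189149) = 57.31°.
λ₂ = 135.81° + 57.31° = 193.12°, normalized to (−180°, 180°] → -166.88°.

latitude -38.56°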